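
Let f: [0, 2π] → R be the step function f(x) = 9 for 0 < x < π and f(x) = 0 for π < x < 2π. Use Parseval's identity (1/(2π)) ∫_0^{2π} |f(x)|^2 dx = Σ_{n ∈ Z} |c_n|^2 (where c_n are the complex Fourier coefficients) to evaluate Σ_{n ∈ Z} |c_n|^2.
Σ |c_n|^2 = 81/2

Parseval equates the L^2 energy of f (normalised by 1/(2π)) with the ℓ^2 sum of its Fourier coefficients: (1/(2π)) ∫_0^{2π} |f|^2 = Σ |c_n|^2.
Compute the left side: (1/(2π)) [∫_0^π 9^2 dx + ∫_π^{2π} 0^2 dx] = (1/(2π)) · (81π + 0π) = (81 + 0)/2 = 81/2.
So Σ_{n ∈ Z} |c_n|^2 = 81/2.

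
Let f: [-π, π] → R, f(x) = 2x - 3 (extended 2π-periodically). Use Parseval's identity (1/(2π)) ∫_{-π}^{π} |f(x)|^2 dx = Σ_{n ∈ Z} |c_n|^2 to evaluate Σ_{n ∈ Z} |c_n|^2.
Σ |c_n|^2 = 4π^2/3 + 9

Expand and integrate term by term over [-π, π]:
  ∫ (2x)^2 dx = 4·(2π^3/3); ∫ 2·2·(-3)·x dx = 0 (odd integrand); ∫ (-3)^2 dx = 9·2π.
So (1/(2π)) ∫_{-π}^{π} (2x - 3)^2 dx = 4π^2/3 + 9 = 4π^2/3 + 9.
Parseval ⇒ Σ |c_n|^2 = 4π^2/3 + 9.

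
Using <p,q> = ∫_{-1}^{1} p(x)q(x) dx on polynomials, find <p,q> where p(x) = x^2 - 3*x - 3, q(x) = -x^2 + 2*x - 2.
<p,q> = 124/15

Expand the product: p(x)·q(x) = -x^4 + 5*x^3 - 5*x^2 + 6.
∫_{-1}^{1} of each monomial x^k gives [2/(k+1) if k even, 0 if k odd]. Integrating term-by-term (or equivalently evaluating the antiderivative F(x) = -x^5/5 + 5*x^4/4 - 5*x^3/3 + 6*x at the endpoints):
  F(1) − F(−1) = 323/60 − (-173/60) = 124/15.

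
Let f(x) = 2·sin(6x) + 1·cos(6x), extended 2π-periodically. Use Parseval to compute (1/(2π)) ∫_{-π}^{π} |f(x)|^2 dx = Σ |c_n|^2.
Σ |c_n|^2 = 5/2

Expand |f|^2 and use orthogonality of {sin(nx), cos(mx)} on [-π, π]:
  ∫_{-π}^{π} sin(nx)^2 dx = π, ∫ cos(mx)^2 dx = π, and cross terms integrate to 0.
So ∫_{-π}^{π} f(x)^2 dx = 2^2 · π + 1^2 · π = (4 + 1)π.
Divide by 2π: (4 + 1)/2 = 5/2.
By Parseval, this equals Σ |c_n|^2.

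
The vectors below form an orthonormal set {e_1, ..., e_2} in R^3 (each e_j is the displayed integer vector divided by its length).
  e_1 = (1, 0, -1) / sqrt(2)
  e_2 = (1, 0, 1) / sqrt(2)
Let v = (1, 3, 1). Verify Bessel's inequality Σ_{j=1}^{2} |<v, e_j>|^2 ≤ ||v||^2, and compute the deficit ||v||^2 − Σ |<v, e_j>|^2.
Σ |<v, e_j>|^2 = 2; ||v||^2 = 11; deficit = 9

Write each e_j = u_j / sqrt(<u_j, u_j>) where u_j is the displayed integer vector. Then <v, e_j> = <v, u_j> / sqrt(<u_j, u_j>), so |<v, e_j>|^2 = <v, u_j>^2 / <u_j, u_j>.
Coefficients: <v, e_1> = 0/sqrt(2), <v, e_2> = 2/sqrt(2).
Square and sum: Σ |<v, e_j>|^2 = 2.
Compute ||v||^2 = v·v = 11.
Deficit = 11 − 2 = 9 ≥ 0, confirming Bessel's inequality. (The deficit equals ||v − Σ <v,e_j> e_j||^2, the squared distance from v to span{e_j}.)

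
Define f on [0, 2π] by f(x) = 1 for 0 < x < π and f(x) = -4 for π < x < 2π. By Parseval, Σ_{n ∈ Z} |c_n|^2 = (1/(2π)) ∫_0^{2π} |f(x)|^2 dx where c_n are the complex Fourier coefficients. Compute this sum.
Σ |c_n|^2 = 17/2

Parseval equates the L^2 energy of f (normalised by 1/(2π)) with the ℓ^2 sum of its Fourier coefficients: (1/(2π)) ∫_0^{2π} |f|^2 = Σ |c_n|^2.
Compute the left side: (1/(2π)) [∫_0^π 1^2 dx + ∫_π^{2π} (-4)^2 dx] = (1/(2π)) · (1π + 16π) = (1 + 16)/2 = 17/2.
So Σ_{n ∈ Z} |c_n|^2 = 17/2.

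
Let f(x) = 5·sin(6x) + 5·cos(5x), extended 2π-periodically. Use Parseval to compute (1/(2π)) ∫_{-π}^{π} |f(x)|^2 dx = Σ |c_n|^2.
Σ |c_n|^2 = 25

Expand |f|^2 and use orthogonality of {sin(nx), cos(mx)} on [-π, π]:
  ∫_{-π}^{π} sin(nx)^2 dx = π, ∫ cos(mx)^2 dx = π, and cross terms integrate to 0.
So ∫_{-π}^{π} f(x)^2 dx = 5^2 · π + 5^2 · π = (25 + 25)π.
Divide by 2π: (25 + 25)/2 = 25.
By Parseval, this equals Σ |c_n|^2.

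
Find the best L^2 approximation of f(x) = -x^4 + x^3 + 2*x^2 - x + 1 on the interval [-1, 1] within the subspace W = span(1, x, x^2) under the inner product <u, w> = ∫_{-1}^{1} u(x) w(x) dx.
g(x) = 8*x^2/7 - 2*x/5 + 38/35

The best approximation g ∈ W is the orthogonal projection of f onto W. Writing g = a_0 + a_1 x + a_2 x^2, the coefficients solve the normal equations G · a = b where
  G_{ij} = <φ_i, φ_j> and b_i = <f, φ_i>, with φ_0 = 1, φ_1 = x, φ_2 = x^2.
G =
  [2, 0, 2/3]
  [0, 2/3, 0]
  [2/3, 0, 2/5],
b = (44/15, -4/15, 124/105).
Solving gives a_0 = 38/35, a_1 = -2/5, a_2 = 8/7, so
  g(x) = 8*x^2/7 - 2*x/5 + 38/35.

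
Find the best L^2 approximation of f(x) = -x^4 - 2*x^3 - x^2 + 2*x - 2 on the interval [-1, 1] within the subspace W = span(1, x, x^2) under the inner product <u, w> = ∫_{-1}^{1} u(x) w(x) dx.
g(x) = -13*x^2/7 + 4*x/5 - 67/35

The best approximation g ∈ W is the orthogonal projection of f onto W. Writing g = a_0 + a_1 x + a_2 x^2, the coefficients solve the normal equations G · a = b where
  G_{ij} = <φ_i, φ_j> and b_i = <f, φ_i>, with φ_0 = 1, φ_1 = x, φ_2 = x^2.
G =
  [2, 0, 2/3]
  [0, 2/3, 0]
  [2/3, 0, 2/5],
b = (-76/15, 8/15, -212/105).
Solving gives a_0 = -67/35, a_1 = 4/5, a_2 = -13/7, so
  g(x) = -13*x^2/7 + 4*x/5 - 67/35.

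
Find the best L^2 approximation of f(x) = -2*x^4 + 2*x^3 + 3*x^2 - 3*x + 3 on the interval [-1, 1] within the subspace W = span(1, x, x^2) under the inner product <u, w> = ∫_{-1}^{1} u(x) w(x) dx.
g(x) = 9*x^2/7 - 9*x/5 + 111/35

The best approximation g ∈ W is the orthogonal projection of f onto W. Writing g = a_0 + a_1 x + a_2 x^2, the coefficients solve the normal equations G · a = b where
  G_{ij} = <φ_i, φ_j> and b_i = <f, φ_i>, with φ_0 = 1, φ_1 = x, φ_2 = x^2.
G =
  [2, 0, 2/3]
  [0, 2/3, 0]
  [2/3, 0, 2/5],
b = (36/5, -6/5, 92/35).
Solving gives a_0 = 111/35, a_1 = -9/5, a_2 = 9/7, so
  g(x) = 9*x^2/7 - 9*x/5 + 111/35.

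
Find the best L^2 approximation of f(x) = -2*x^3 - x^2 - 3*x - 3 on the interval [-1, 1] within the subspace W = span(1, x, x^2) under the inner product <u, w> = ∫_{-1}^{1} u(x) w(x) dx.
g(x) = -x^2 - 21*x/5 - 3

The best approximation g ∈ W is the orthogonal projection of f onto W. Writing g = a_0 + a_1 x + a_2 x^2, the coefficients solve the normal equations G · a = b where
  G_{ij} = <φ_i, φ_j> and b_i = <f, φ_i>, with φ_0 = 1, φ_1 = x, φ_2 = x^2.
G =
  [2, 0, 2/3]
  [0, 2/3, 0]
  [2/3, 0, 2/5],
b = (-20/3, -14/5, -12/5).
Solving gives a_0 = -3, a_1 = -21/5, a_2 = -1, so
  g(x) = -x^2 - 21*x/5 - 3.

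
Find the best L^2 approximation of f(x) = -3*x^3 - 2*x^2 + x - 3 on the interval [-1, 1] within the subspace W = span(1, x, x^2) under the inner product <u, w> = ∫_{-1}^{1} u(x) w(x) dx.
g(x) = -2*x^2 - 4*x/5 - 3

The best approximation g ∈ W is the orthogonal projection of f onto W. Writing g = a_0 + a_1 x + a_2 x^2, the coefficients solve the normal equations G · a = b where
  G_{ij} = <φ_i, φ_j> and b_i = <f, φ_i>, with φ_0 = 1, φ_1 = x, φ_2 = x^2.
G =
  [2, 0, 2/3]
  [0, 2/3, 0]
  [2/3, 0, 2/5],
b = (-22/3, -8/15, -14/5).
Solving gives a_0 = -3, a_1 = -4/5, a_2 = -2, so
  g(x) = -2*x^2 - 4*x/5 - 3.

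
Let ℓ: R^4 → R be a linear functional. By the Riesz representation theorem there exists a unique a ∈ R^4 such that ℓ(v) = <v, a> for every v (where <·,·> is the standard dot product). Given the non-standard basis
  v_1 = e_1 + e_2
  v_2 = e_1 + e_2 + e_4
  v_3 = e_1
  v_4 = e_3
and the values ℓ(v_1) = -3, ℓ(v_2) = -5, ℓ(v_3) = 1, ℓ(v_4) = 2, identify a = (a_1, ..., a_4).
a = (1, -4, 2, -2)

Write a = (a_1, ..., a_4) in the standard basis. For each basis vector v_i, ℓ(v_i) = <v_i, a> is a linear equation in the a_j's. Collect the n equations into a matrix system V a = ℓ, where row i of V is v_i (expressed in the standard basis). Since V is invertible (lower-triangular with 1s on the diagonal, up to permutation), solve by back-substitution:
  V =
[[1, 1, 0, 0],
 [1, 1, 0, 1],
 [1, 0, 0, 0],
 [0, 0, 1, 0]]
  V a = (-3, -5, 1, 2)
Solving gives a = (1, -4, 2, -2).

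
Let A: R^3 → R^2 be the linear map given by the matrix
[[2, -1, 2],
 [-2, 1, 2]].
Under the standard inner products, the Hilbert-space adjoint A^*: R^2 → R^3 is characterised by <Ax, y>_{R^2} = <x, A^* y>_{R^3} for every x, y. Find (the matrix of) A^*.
A^* = A^T =
[[2, -2],
 [-1, 1],
 [2, 2]]

For real matrices with standard dot products, the defining identity <Ax, y> = <x, A^* y> gives (Ax)^T y = x^T (A^*) y, i.e. x^T A^T y = x^T (A^*) y. Since this holds for all x, y, we must have A^* = A^T. Therefore
A^* =
[[2, -2],
 [-1, 1],
 [2, 2]].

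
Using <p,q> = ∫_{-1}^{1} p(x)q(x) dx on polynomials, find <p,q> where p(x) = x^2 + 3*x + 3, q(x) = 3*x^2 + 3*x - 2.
<p,q> = -2/15

Expand the product: p(x)·q(x) = 3*x^4 + 12*x^3 + 16*x^2 + 3*x - 6.
∫_{-1}^{1} of each monomial x^k gives [2/(k+1) if k even, 0 if k odd]. Integrating term-by-term (or equivalently evaluating the antiderivative F(x) = 3*x^5/5 + 3*x^4 + 16*x^3/3 + 3*x^2/2 - 6*x at the endpoints):
  F(1) − F(−1) = 133/30 − (137/30) = -2/15.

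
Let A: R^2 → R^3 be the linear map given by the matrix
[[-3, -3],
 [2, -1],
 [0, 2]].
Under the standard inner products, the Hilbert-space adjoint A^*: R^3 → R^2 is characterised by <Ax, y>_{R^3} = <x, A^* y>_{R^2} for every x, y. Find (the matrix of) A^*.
A^* = A^T =
[[-3, 2, 0],
 [-3, -1, 2]]

For real matrices with standard dot products, the defining identity <Ax, y> = <x, A^* y> gives (Ax)^T y = x^T (A^*) y, i.e. x^T A^T y = x^T (A^*) y. Since this holds for all x, y, we must have A^* = A^T. Therefore
A^* =
[[-3, 2, 0],
 [-3, -1, 2]].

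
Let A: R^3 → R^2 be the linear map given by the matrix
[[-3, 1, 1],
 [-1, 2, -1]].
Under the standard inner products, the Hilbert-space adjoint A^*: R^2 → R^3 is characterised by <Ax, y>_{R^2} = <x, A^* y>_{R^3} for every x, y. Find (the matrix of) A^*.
A^* = A^T =
[[-3, -1],
 [1, 2],
 [1, -1]]

For real matrices with standard dot products, the defining identity <Ax, y> = <x, A^* y> gives (Ax)^T y = x^T (A^*) y, i.e. x^T A^T y = x^T (A^*) y. Since this holds for all x, y, we must have A^* = A^T. Therefore
A^* =
[[-3, -1],
 [1, 2],
 [1, -1]].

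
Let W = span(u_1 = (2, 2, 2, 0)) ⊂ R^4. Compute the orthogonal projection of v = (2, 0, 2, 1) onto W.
proj_W(v) = (4/3, 4/3, 4/3, 0)

Set up U = [u_1 | ... | u_1] ∈ R^(4×1). The projector onto W = col(U) is P = U (U^T U)^(-1) U^T.
Compute U^T U =
  [12],
and U^T v = (8).
Solve U^T U · c = U^T v for the coefficients: c = (2/3). The projection is proj_W(v) = U c.
Check: (v - proj_W(v)) · u_1 = 0  (should be 0).
Result: proj_W(v) = (4/3, 4/3, 4/3, 0).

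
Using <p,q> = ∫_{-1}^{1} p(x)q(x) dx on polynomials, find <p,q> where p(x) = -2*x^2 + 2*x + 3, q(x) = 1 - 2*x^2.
<p,q> = 34/15

Expand the product: p(x)·q(x) = 4*x^4 - 4*x^3 - 8*x^2 + 2*x + 3.
∫_{-1}^{1} of each monomial x^k gives [2/(k+1) if k even, 0 if k odd]. Integrating term-by-term (or equivalently evaluating the antiderivative F(x) = 4*x^5/5 - x^4 - 8*x^3/3 + x^2 + 3*x at the endpoints):
  F(1) − F(−1) = 17/15 − (-17/15) = 34/15.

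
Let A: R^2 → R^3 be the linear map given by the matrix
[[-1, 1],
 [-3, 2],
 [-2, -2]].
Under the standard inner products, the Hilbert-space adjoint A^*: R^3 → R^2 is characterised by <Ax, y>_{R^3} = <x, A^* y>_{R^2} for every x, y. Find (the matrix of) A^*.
A^* = A^T =
[[-1, -3, -2],
 [1, 2, -2]]

For real matrices with standard dot products, the defining identity <Ax, y> = <x, A^* y> gives (Ax)^T y = x^T (A^*) y, i.e. x^T A^T y = x^T (A^*) y. Since this holds for all x, y, we must have A^* = A^T. Therefore
A^* =
[[-1, -3, -2],
 [1, 2, -2]].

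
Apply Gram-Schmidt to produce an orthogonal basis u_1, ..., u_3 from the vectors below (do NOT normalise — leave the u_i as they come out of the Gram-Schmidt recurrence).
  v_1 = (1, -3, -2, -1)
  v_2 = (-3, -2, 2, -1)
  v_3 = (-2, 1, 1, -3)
Orthogonal basis:
  u_1 = (1, -3, -2, -1)
  u_2 = (-3, -2, 2, -1)
  u_3 = (-7/30, 6/5, -8/15, -83/30)

Apply the Gram-Schmidt recurrence
  u_1 = v_1
  u_i = v_i − Σ_{j<i} ((v_i · u_j) / (u_j · u_j)) · u_j.

Step by step this gives:
  u_1 = (1, -3, -2, -1)
  u_2 = (-3, -2, 2, -1)
  u_3 = (-7/30, 6/5, -8/15, -83/30)

Orthogonality check:
  u_2 · u_1 = 0 (should be 0)
  u_3 · u_1 = 0 (should be 0)
  u_3 · u_2 = 0 (should be 0)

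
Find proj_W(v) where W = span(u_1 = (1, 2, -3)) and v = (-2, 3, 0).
proj_W(v) = (2/7, 4/7, -6/7)

Set up U = [u_1 | ... | u_1] ∈ R^(3×1). The projector onto W = col(U) is P = U (U^T U)^(-1) U^T.
Compute U^T U =
  [14],
and U^T v = (4).
Solve U^T U · c = U^T v for the coefficients: c = (2/7). The projection is proj_W(v) = U c.
Check: (v - proj_W(v)) · u_1 = 0  (should be 0).
Result: proj_W(v) = (2/7, 4/7, -6/7).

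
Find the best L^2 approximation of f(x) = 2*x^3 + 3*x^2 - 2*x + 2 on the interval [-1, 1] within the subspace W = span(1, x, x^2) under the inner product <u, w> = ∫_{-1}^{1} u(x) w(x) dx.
g(x) = 3*x^2 - 4*x/5 + 2

The best approximation g ∈ W is the orthogonal projection of f onto W. Writing g = a_0 + a_1 x + a_2 x^2, the coefficients solve the normal equations G · a = b where
  G_{ij} = <φ_i, φ_j> and b_i = <f, φ_i>, with φ_0 = 1, φ_1 = x, φ_2 = x^2.
G =
  [2, 0, 2/3]
  [0, 2/3, 0]
  [2/3, 0, 2/5],
b = (6, -8/15, 38/15).
Solving gives a_0 = 2, a_1 = -4/5, a_2 = 3, so
  g(x) = 3*x^2 - 4*x/5 + 2.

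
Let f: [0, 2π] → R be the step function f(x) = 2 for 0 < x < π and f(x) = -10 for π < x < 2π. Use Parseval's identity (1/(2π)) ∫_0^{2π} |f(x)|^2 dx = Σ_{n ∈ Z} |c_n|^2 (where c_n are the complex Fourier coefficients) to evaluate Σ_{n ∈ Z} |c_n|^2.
Σ |c_n|^2 = 52

Parseval equates the L^2 energy of f (normalised by 1/(2π)) with the ℓ^2 sum of its Fourier coefficients: (1/(2π)) ∫_0^{2π} |f|^2 = Σ |c_n|^2.
Compute the left side: (1/(2π)) [∫_0^π 2^2 dx + ∫_π^{2π} (-10)^2 dx] = (1/(2π)) · (4π + 100π) = (4 + 100)/2 = 52.
So Σ_{n ∈ Z} |c_n|^2 = 52.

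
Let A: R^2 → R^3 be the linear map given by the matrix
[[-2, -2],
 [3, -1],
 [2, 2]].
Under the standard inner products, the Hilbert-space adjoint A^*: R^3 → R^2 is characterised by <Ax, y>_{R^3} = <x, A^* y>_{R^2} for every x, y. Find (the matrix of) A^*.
A^* = A^T =
[[-2, 3, 2],
 [-2, -1, 2]]

For real matrices with standard dot products, the defining identity <Ax, y> = <x, A^* y> gives (Ax)^T y = x^T (A^*) y, i.e. x^T A^T y = x^T (A^*) y. Since this holds for all x, y, we must have A^* = A^T. Therefore
A^* =
[[-2, 3, 2],
 [-2, -1, 2]].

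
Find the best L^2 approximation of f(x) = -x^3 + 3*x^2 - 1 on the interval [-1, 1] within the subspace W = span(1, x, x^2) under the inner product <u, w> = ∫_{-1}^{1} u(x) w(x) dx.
g(x) = 3*x^2 - 3*x/5 - 1

The best approximation g ∈ W is the orthogonal projection of f onto W. Writing g = a_0 + a_1 x + a_2 x^2, the coefficients solve the normal equations G · a = b where
  G_{ij} = <φ_i, φ_j> and b_i = <f, φ_i>, with φ_0 = 1, φ_1 = x, φ_2 = x^2.
G =
  [2, 0, 2/3]
  [0, 2/3, 0]
  [2/3, 0, 2/5],
b = (0, -2/5, 8/15).
Solving gives a_0 = -1, a_1 = -3/5, a_2 = 3, so
  g(x) = 3*x^2 - 3*x/5 - 1.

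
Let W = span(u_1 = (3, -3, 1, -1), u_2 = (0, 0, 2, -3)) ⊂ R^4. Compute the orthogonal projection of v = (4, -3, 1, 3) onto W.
proj_W(v) = (18/5, -18/5, -4/5, 9/5)

Set up U = [u_1 | ... | u_2] ∈ R^(4×2). The projector onto W = col(U) is P = U (U^T U)^(-1) U^T.
Compute U^T U =
  [20, 5]
  [5, 13],
and U^T v = (19, -7).
Solve U^T U · c = U^T v for the coefficients: c = (6/5, -1). The projection is proj_W(v) = U c.
Check: (v - proj_W(v)) · u_1 = 0  (should be 0).
Check: (v - proj_W(v)) · u_2 = 0  (should be 0).
Result: proj_W(v) = (18/5, -18/5, -4/5, 9/5).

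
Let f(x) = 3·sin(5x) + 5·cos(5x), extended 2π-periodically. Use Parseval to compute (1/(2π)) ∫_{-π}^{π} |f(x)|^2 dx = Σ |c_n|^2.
Σ |c_n|^2 = 17

Expand |f|^2 and use orthogonality of {sin(nx), cos(mx)} on [-π, π]:
  ∫_{-π}^{π} sin(nx)^2 dx = π, ∫ cos(mx)^2 dx = π, and cross terms integrate to 0.
So ∫_{-π}^{π} f(x)^2 dx = 3^2 · π + 5^2 · π = (9 + 25)π.
Divide by 2π: (9 + 25)/2 = 17.
By Parseval, this equals Σ |c_n|^2.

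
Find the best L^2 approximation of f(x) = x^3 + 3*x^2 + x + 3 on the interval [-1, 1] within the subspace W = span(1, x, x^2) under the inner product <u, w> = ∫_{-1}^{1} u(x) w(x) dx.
g(x) = 3*x^2 + 8*x/5 + 3

The best approximation g ∈ W is the orthogonal projection of f onto W. Writing g = a_0 + a_1 x + a_2 x^2, the coefficients solve the normal equations G · a = b where
  G_{ij} = <φ_i, φ_j> and b_i = <f, φ_i>, with φ_0 = 1, φ_1 = x, φ_2 = x^2.
G =
  [2, 0, 2/3]
  [0, 2/3, 0]
  [2/3, 0, 2/5],
b = (8, 16/15, 16/5).
Solving gives a_0 = 3, a_1 = 8/5, a_2 = 3, so
  g(x) = 3*x^2 + 8*x/5 + 3.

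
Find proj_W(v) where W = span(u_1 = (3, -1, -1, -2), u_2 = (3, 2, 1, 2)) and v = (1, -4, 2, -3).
proj_W(v) = (177/266, -265/133, -373/266, -373/133)

Set up U = [u_1 | ... | u_2] ∈ R^(4×2). The projector onto W = col(U) is P = U (U^T U)^(-1) U^T.
Compute U^T U =
  [15, 2]
  [2, 18],
and U^T v = (11, -9).
Solve U^T U · c = U^T v for the coefficients: c = (108/133, -157/266). The projection is proj_W(v) = U c.
Check: (v - proj_W(v)) · u_1 = 0  (should be 0).
Check: (v - proj_W(v)) · u_2 = 0  (should be 0).
Result: proj_W(v) = (177/266, -265/133, -373/266, -373/133).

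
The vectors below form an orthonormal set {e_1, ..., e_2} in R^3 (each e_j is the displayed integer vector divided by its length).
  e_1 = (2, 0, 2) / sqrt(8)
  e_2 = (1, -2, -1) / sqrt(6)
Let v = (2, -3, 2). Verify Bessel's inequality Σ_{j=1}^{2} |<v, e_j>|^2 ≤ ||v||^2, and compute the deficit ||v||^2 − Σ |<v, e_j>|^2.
Σ |<v, e_j>|^2 = 14; ||v||^2 = 17; deficit = 3

Write each e_j = u_j / sqrt(<u_j, u_j>) where u_j is the displayed integer vector. Then <v, e_j> = <v, u_j> / sqrt(<u_j, u_j>), so |<v, e_j>|^2 = <v, u_j>^2 / <u_j, u_j>.
Coefficients: <v, e_1> = 8/sqrt(8), <v, e_2> = 6/sqrt(6).
Square and sum: Σ |<v, e_j>|^2 = 14.
Compute ||v||^2 = v·v = 17.
Deficit = 17 − 14 = 3 ≥ 0, confirming Bessel's inequality. (The deficit equals ||v − Σ <v,e_j> e_j||^2, the squared distance from v to span{e_j}.)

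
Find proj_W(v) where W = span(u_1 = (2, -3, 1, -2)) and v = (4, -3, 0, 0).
proj_W(v) = (17/9, -17/6, 17/18, -17/9)

Set up U = [u_1 | ... | u_1] ∈ R^(4×1). The projector onto W = col(U) is P = U (U^T U)^(-1) U^T.
Compute U^T U =
  [18],
and U^T v = (17).
Solve U^T U · c = U^T v for the coefficients: c = (17/18). The projection is proj_W(v) = U c.
Check: (v - proj_W(v)) · u_1 = 0  (should be 0).
Result: proj_W(v) = (17/9, -17/6, 17/18, -17/9).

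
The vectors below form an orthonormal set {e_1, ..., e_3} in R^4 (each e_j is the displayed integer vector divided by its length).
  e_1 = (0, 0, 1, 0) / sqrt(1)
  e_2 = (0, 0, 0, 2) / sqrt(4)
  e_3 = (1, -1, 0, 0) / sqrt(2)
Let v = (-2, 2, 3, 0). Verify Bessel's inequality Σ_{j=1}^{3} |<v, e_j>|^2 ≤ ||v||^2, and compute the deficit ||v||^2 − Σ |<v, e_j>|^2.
Σ |<v, e_j>|^2 = 17; ||v||^2 = 17; deficit = 0

Write each e_j = u_j / sqrt(<u_j, u_j>) where u_j is the displayed integer vector. Then <v, e_j> = <v, u_j> / sqrt(<u_j, u_j>), so |<v, e_j>|^2 = <v, u_j>^2 / <u_j, u_j>.
Coefficients: <v, e_1> = 3/sqrt(1), <v, e_2> = 0/sqrt(4), <v, e_3> = -4/sqrt(2).
Square and sum: Σ |<v, e_j>|^2 = 17.
Compute ||v||^2 = v·v = 17.
Deficit = 17 − 17 = 0 ≥ 0, confirming Bessel's inequality. (The deficit equals ||v − Σ <v,e_j> e_j||^2, the squared distance from v to span{e_j}.)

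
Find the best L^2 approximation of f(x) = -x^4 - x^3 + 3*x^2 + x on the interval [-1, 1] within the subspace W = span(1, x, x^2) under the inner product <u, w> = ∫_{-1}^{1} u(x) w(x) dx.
g(x) = 15*x^2/7 + 2*x/5 + 3/35

The best approximation g ∈ W is the orthogonal projection of f onto W. Writing g = a_0 + a_1 x + a_2 x^2, the coefficients solve the normal equations G · a = b where
  G_{ij} = <φ_i, φ_j> and b_i = <f, φ_i>, with φ_0 = 1, φ_1 = x, φ_2 = x^2.
G =
  [2, 0, 2/3]
  [0, 2/3, 0]
  [2/3, 0, 2/5],
b = (8/5, 4/15, 32/35).
Solving gives a_0 = 3/35, a_1 = 2/5, a_2 = 15/7, so
  g(x) = 15*x^2/7 + 2*x/5 + 3/35.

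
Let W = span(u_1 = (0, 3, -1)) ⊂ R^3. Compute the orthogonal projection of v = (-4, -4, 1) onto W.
proj_W(v) = (0, -39/10, 13/10)

Set up U = [u_1 | ... | u_1] ∈ R^(3×1). The projector onto W = col(U) is P = U (U^T U)^(-1) U^T.
Compute U^T U =
  [10],
and U^T v = (-13).
Solve U^T U · c = U^T v for the coefficients: c = (-13/10). The projection is proj_W(v) = U c.
Check: (v - proj_W(v)) · u_1 = 0  (should be 0).
Result: proj_W(v) = (0, -39/10, 13/10).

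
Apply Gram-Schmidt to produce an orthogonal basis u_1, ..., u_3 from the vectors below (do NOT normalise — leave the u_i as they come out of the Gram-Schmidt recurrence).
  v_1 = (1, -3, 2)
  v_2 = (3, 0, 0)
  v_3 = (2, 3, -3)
Orthogonal basis:
  u_1 = (1, -3, 2)
  u_2 = (39/14, 9/14, -3/7)
  u_3 = (0, -6/13, -9/13)

Apply the Gram-Schmidt recurrence
  u_1 = v_1
  u_i = v_i − Σ_{j<i} ((v_i · u_j) / (u_j · u_j)) · u_j.

Step by step this gives:
  u_1 = (1, -3, 2)
  u_2 = (39/14, 9/14, -3/7)
  u_3 = (0, -6/13, -9/13)

Orthogonality check:
  u_2 · u_1 = 0 (should be 0)
  u_3 · u_1 = 0 (should be 0)
  u_3 · u_2 = 0 (should be 0)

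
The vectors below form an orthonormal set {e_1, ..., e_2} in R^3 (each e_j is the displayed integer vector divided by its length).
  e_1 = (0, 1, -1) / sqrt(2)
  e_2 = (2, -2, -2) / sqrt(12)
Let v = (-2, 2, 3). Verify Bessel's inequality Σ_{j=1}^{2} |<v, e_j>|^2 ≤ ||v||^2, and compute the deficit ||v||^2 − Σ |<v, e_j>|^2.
Σ |<v, e_j>|^2 = 101/6; ||v||^2 = 17; deficit = 1/6

Write each e_j = u_j / sqrt(<u_j, u_j>) where u_j is the displayed integer vector. Then <v, e_j> = <v, u_j> / sqrt(<u_j, u_j>), so |<v, e_j>|^2 = <v, u_j>^2 / <u_j, u_j>.
Coefficients: <v, e_1> = -1/sqrt(2), <v, e_2> = -14/sqrt(12).
Square and sum: Σ |<v, e_j>|^2 = 101/6.
Compute ||v||^2 = v·v = 17.
Deficit = 17 − 101/6 = 1/6 ≥ 0, confirming Bessel's inequality. (The deficit equals ||v − Σ <v,e_j> e_j||^2, the squared distance from v to span{e_j}.)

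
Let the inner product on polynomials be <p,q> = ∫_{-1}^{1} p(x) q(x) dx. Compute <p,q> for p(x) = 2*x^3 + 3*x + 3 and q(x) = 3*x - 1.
<p,q> = 12/5

Expand the product: p(x)·q(x) = 6*x^4 - 2*x^3 + 9*x^2 + 6*x - 3.
∫_{-1}^{1} of each monomial x^k gives [2/(k+1) if k even, 0 if k odd]. Integrating term-by-term (or equivalently evaluating the antiderivative F(x) = 6*x^5/5 - x^4/2 + 3*x^3 + 3*x^2 - 3*x at the endpoints):
  F(1) − F(−1) = 37/10 − (13/10) = 12/5.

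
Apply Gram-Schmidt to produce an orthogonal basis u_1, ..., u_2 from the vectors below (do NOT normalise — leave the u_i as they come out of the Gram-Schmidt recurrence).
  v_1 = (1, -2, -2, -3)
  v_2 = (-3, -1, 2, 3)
Orthogonal basis:
  u_1 = (1, -2, -2, -3)
  u_2 = (-20/9, -23/9, 4/9, 2/3)

Apply the Gram-Schmidt recurrence
  u_1 = v_1
  u_i = v_i − Σ_{j<i} ((v_i · u_j) / (u_j · u_j)) · u_j.

Step by step this gives:
  u_1 = (1, -2, -2, -3)
  u_2 = (-20/9, -23/9, 4/9, 2/3)

Orthogonality check:
  u_2 · u_1 = 0 (should be 0)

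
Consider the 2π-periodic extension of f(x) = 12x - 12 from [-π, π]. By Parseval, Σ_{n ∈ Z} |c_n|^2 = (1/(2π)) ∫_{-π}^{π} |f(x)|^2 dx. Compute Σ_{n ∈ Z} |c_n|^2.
Σ |c_n|^2 = 48π^2 + 144

Expand and integrate term by term over [-π, π]:
  ∫ (12x)^2 dx = 144·(2π^3/3); ∫ 2·12·(-12)·x dx = 0 (odd integrand); ∫ (-12)^2 dx = 144·2π.
So (1/(2π)) ∫_{-π}^{π} (12x - 12)^2 dx = 144π^2/3 + 144 = 48π^2 + 144.
Parseval ⇒ Σ |c_n|^2 = 48π^2 + 144.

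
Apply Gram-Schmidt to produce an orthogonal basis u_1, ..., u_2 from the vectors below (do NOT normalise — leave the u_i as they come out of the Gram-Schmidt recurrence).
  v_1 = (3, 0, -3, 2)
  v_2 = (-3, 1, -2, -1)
Orthogonal basis:
  u_1 = (3, 0, -3, 2)
  u_2 = (-51/22, 1, -59/22, -6/11)

Apply the Gram-Schmidt recurrence
  u_1 = v_1
  u_i = v_i − Σ_{j<i} ((v_i · u_j) / (u_j · u_j)) · u_j.

Step by step this gives:
  u_1 = (3, 0, -3, 2)
  u_2 = (-51/22, 1, -59/22, -6/11)

Orthogonality check:
  u_2 · u_1 = 0 (should be 0)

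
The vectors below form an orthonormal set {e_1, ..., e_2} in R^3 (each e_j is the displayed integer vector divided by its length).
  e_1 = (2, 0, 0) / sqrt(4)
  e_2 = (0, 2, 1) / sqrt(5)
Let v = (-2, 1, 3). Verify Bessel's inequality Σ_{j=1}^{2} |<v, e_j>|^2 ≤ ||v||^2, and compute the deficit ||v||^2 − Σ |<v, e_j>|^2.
Σ |<v, e_j>|^2 = 9; ||v||^2 = 14; deficit = 5

Write each e_j = u_j / sqrt(<u_j, u_j>) where u_j is the displayed integer vector. Then <v, e_j> = <v, u_j> / sqrt(<u_j, u_j>), so |<v, e_j>|^2 = <v, u_j>^2 / <u_j, u_j>.
Coefficients: <v, e_1> = -4/sqrt(4), <v, e_2> = 5/sqrt(5).
Square and sum: Σ |<v, e_j>|^2 = 9.
Compute ||v||^2 = v·v = 14.
Deficit = 14 − 9 = 5 ≥ 0, confirming Bessel's inequality. (The deficit equals ||v − Σ <v,e_j> e_j||^2, the squared distance from v to span{e_j}.)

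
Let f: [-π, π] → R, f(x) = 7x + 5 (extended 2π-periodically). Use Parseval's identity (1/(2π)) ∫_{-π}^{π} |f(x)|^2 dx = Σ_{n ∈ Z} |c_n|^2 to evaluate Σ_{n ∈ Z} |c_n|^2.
Σ |c_n|^2 = 49π^2/3 + 25

Expand and integrate term by term over [-π, π]:
  ∫ (7x)^2 dx = 49·(2π^3/3); ∫ 2·7·(5)·x dx = 0 (odd integrand); ∫ 5^2 dx = 25·2π.
So (1/(2π)) ∫_{-π}^{π} (7x + 5)^2 dx = 49π^2/3 + 25 = 49π^2/3 + 25.
Parseval ⇒ Σ |c_n|^2 = 49π^2/3 + 25.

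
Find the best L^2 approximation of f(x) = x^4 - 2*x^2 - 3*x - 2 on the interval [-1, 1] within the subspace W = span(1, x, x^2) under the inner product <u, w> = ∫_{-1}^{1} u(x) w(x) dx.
g(x) = -8*x^2/7 - 3*x - 73/35

The best approximation g ∈ W is the orthogonal projection of f onto W. Writing g = a_0 + a_1 x + a_2 x^2, the coefficients solve the normal equations G · a = b where
  G_{ij} = <φ_i, φ_j> and b_i = <f, φ_i>, with φ_0 = 1, φ_1 = x, φ_2 = x^2.
G =
  [2, 0, 2/3]
  [0, 2/3, 0]
  [2/3, 0, 2/5],
b = (-74/15, -2, -194/105).
Solving gives a_0 = -73/35, a_1 = -3, a_2 = -8/7, so
  g(x) = -8*x^2/7 - 3*x - 73/35.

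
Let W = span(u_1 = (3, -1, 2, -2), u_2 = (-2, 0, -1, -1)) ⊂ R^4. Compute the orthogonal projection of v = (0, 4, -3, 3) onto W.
proj_W(v) = (-4/3, 4/3, -4/3, 4)

Set up U = [u_1 | ... | u_2] ∈ R^(4×2). The projector onto W = col(U) is P = U (U^T U)^(-1) U^T.
Compute U^T U =
  [18, -6]
  [-6, 6],
and U^T v = (-16, 0).
Solve U^T U · c = U^T v for the coefficients: c = (-4/3, -4/3). The projection is proj_W(v) = U c.
Check: (v - proj_W(v)) · u_1 = 0  (should be 0).
Check: (v - proj_W(v)) · u_2 = 0  (should be 0).
Result: proj_W(v) = (-4/3, 4/3, -4/3, 4).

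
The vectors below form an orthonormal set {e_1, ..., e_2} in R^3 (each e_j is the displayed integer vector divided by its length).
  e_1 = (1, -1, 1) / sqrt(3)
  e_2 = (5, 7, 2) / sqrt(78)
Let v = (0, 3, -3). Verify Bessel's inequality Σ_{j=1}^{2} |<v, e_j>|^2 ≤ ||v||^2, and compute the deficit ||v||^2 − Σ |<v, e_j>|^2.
Σ |<v, e_j>|^2 = 387/26; ||v||^2 = 18; deficit = 81/26

Write each e_j = u_j / sqrt(<u_j, u_j>) where u_j is the displayed integer vector. Then <v, e_j> = <v, u_j> / sqrt(<u_j, u_j>), so |<v, e_j>|^2 = <v, u_j>^2 / <u_j, u_j>.
Coefficients: <v, e_1> = -6/sqrt(3), <v, e_2> = 15/sqrt(78).
Square and sum: Σ |<v, e_j>|^2 = 387/26.
Compute ||v||^2 = v·v = 18.
Deficit = 18 − 387/26 = 81/26 ≥ 0, confirming Bessel's inequality. (The deficit equals ||v − Σ <v,e_j> e_j||^2, the squared distance from v to span{e_j}.)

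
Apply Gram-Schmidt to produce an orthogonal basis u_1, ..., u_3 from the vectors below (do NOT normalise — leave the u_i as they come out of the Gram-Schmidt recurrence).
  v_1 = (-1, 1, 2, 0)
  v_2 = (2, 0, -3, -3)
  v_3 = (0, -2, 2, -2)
Orthogonal basis:
  u_1 = (-1, 1, 2, 0)
  u_2 = (2/3, 4/3, -1/3, -3)
  u_3 = (3/17, -45/17, 24/17, -22/17)

Apply the Gram-Schmidt recurrence
  u_1 = v_1
  u_i = v_i − Σ_{j<i} ((v_i · u_j) / (u_j · u_j)) · u_j.

Step by step this gives:
  u_1 = (-1, 1, 2, 0)
  u_2 = (2/3, 4/3, -1/3, -3)
  u_3 = (3/17, -45/17, 24/17, -22/17)

Orthogonality check:
  u_2 · u_1 = 0 (should be 0)
  u_3 · u_1 = 0 (should be 0)
  u_3 · u_2 = 0 (should be 0)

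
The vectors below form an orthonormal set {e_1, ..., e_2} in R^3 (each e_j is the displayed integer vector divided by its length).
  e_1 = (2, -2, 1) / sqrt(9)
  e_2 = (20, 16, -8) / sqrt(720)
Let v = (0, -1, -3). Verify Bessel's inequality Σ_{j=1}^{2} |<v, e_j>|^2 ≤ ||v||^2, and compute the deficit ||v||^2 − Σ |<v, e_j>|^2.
Σ |<v, e_j>|^2 = 1/5; ||v||^2 = 10; deficit = 49/5

Write each e_j = u_j / sqrt(<u_j, u_j>) where u_j is the displayed integer vector. Then <v, e_j> = <v, u_j> / sqrt(<u_j, u_j>), so |<v, e_j>|^2 = <v, u_j>^2 / <u_j, u_j>.
Coefficients: <v, e_1> = -1/sqrt(9), <v, e_2> = 8/sqrt(720).
Square and sum: Σ |<v, e_j>|^2 = 1/5.
Compute ||v||^2 = v·v = 10.
Deficit = 10 − 1/5 = 49/5 ≥ 0, confirming Bessel's inequality. (The deficit equals ||v − Σ <v,e_j> e_j||^2, the squared distance from v to span{e_j}.)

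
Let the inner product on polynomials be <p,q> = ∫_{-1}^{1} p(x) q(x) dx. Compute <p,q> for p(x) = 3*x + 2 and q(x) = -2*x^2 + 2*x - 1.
<p,q> = -8/3

Expand the product: p(x)·q(x) = -6*x^3 + 2*x^2 + x - 2.
∫_{-1}^{1} of each monomial x^k gives [2/(k+1) if k even, 0 if k odd]. Integrating term-by-term (or equivalently evaluating the antiderivative F(x) = -3*x^4/2 + 2*x^3/3 + x^2/2 - 2*x at the endpoints):
  F(1) − F(−1) = -7/3 − (1/3) = -8/3.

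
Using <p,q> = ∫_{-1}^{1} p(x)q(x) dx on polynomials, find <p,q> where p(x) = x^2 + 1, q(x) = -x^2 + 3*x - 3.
<p,q> = -136/15

Expand the product: p(x)·q(x) = -x^4 + 3*x^3 - 4*x^2 + 3*x - 3.
∫_{-1}^{1} of each monomial x^k gives [2/(k+1) if k even, 0 if k odd]. Integrating term-by-term (or equivalently evaluating the antiderivative F(x) = -x^5/5 + 3*x^4/4 - 4*x^3/3 + 3*x^2/2 - 3*x at the endpoints):
  F(1) − F(−1) = -137/60 − (407/60) = -136/15.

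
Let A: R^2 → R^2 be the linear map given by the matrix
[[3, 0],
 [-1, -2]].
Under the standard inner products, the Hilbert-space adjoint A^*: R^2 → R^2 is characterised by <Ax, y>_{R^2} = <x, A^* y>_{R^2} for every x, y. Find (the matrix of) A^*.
A^* = A^T =
[[3, -1],
 [0, -2]]

For real matrices with standard dot products, the defining identity <Ax, y> = <x, A^* y> gives (Ax)^T y = x^T (A^*) y, i.e. x^T A^T y = x^T (A^*) y. Since this holds for all x, y, we must have A^* = A^T. Therefore
A^* =
[[3, -1],
 [0, -2]].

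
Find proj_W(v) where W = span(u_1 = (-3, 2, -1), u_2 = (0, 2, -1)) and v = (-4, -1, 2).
proj_W(v) = (-4, -8/5, 4/5)

Set up U = [u_1 | ... | u_2] ∈ R^(3×2). The projector onto W = col(U) is P = U (U^T U)^(-1) U^T.
Compute U^T U =
  [14, 5]
  [5, 5],
and U^T v = (8, -4).
Solve U^T U · c = U^T v for the coefficients: c = (4/3, -32/15). The projection is proj_W(v) = U c.
Check: (v - proj_W(v)) · u_1 = 0  (should be 0).
Check: (v - proj_W(v)) · u_2 = 0  (should be 0).
Result: proj_W(v) = (-4, -8/5, 4/5).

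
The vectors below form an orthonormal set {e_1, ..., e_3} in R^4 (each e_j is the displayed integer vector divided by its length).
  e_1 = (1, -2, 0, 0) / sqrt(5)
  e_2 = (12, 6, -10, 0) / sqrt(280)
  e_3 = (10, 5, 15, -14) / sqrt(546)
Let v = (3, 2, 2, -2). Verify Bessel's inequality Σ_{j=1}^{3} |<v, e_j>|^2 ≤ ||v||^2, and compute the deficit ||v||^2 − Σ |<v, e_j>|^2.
Σ |<v, e_j>|^2 = 803/39; ||v||^2 = 21; deficit = 16/39

Write each e_j = u_j / sqrt(<u_j, u_j>) where u_j is the displayed integer vector. Then <v, e_j> = <v, u_j> / sqrt(<u_j, u_j>), so |<v, e_j>|^2 = <v, u_j>^2 / <u_j, u_j>.
Coefficients: <v, e_1> = -1/sqrt(5), <v, e_2> = 28/sqrt(280), <v, e_3> = 98/sqrt(546).
Square and sum: Σ |<v, e_j>|^2 = 803/39.
Compute ||v||^2 = v·v = 21.
Deficit = 21 − 803/39 = 16/39 ≥ 0, confirming Bessel's inequality. (The deficit equals ||v − Σ <v,e_j> e_j||^2, the squared distance from v to span{e_j}.)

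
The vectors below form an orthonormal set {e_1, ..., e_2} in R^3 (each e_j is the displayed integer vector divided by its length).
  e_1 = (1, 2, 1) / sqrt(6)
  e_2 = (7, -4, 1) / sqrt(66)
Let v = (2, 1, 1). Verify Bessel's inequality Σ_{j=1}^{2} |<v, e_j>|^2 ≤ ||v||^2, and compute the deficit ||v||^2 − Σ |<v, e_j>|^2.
Σ |<v, e_j>|^2 = 6; ||v||^2 = 6; deficit = 0

Write each e_j = u_j / sqrt(<u_j, u_j>) where u_j is the displayed integer vector. Then <v, e_j> = <v, u_j> / sqrt(<u_j, u_j>), so |<v, e_j>|^2 = <v, u_j>^2 / <u_j, u_j>.
Coefficients: <v, e_1> = 5/sqrt(6), <v, e_2> = 11/sqrt(66).
Square and sum: Σ |<v, e_j>|^2 = 6.
Compute ||v||^2 = v·v = 6.
Deficit = 6 − 6 = 0 ≥ 0, confirming Bessel's inequality. (The deficit equals ||v − Σ <v,e_j> e_j||^2, the squared distance from v to span{e_j}.)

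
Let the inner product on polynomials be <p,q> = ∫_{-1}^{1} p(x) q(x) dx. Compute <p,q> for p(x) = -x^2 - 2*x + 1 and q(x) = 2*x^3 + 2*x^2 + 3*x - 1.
<p,q> = -32/5

Expand the product: p(x)·q(x) = -2*x^5 - 6*x^4 - 5*x^3 - 3*x^2 + 5*x - 1.
∫_{-1}^{1} of each monomial x^k gives [2/(k+1) if k even, 0 if k odd]. Integrating term-by-term (or equivalently evaluating the antiderivative F(x) = -x^6/3 - 6*x^5/5 - 5*x^4/4 - x^3 + 5*x^2/2 - x at the endpoints):
  F(1) − F(−1) = -137/60 − (247/60) = -32/5.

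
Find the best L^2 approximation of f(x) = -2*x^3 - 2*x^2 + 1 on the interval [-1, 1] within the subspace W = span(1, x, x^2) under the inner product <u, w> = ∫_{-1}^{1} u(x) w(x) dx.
g(x) = -2*x^2 - 6*x/5 + 1

The best approximation g ∈ W is the orthogonal projection of f onto W. Writing g = a_0 + a_1 x + a_2 x^2, the coefficients solve the normal equations G · a = b where
  G_{ij} = <φ_i, φ_j> and b_i = <f, φ_i>, with φ_0 = 1, φ_1 = x, φ_2 = x^2.
G =
  [2, 0, 2/3]
  [0, 2/3, 0]
  [2/3, 0, 2/5],
b = (2/3, -4/5, -2/15).
Solving gives a_0 = 1, a_1 = -6/5, a_2 = -2, so
  g(x) = -2*x^2 - 6*x/5 + 1.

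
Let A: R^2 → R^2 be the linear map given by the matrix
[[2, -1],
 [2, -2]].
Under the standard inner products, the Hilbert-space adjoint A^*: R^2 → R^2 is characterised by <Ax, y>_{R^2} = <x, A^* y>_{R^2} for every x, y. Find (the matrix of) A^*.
A^* = A^T =
[[2, 2],
 [-1, -2]]

For real matrices with standard dot products, the defining identity <Ax, y> = <x, A^* y> gives (Ax)^T y = x^T (A^*) y, i.e. x^T A^T y = x^T (A^*) y. Since this holds for all x, y, we must have A^* = A^T. Therefore
A^* =
[[2, 2],
 [-1, -2]].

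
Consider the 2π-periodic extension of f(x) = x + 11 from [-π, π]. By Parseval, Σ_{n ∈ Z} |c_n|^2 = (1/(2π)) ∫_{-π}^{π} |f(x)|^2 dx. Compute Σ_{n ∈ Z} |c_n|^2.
Σ |c_n|^2 = π^2/3 + 121

Expand and integrate term by term over [-π, π]:
  ∫ (x)^2 dx = 1·(2π^3/3); ∫ 2·1·(11)·x dx = 0 (odd integrand); ∫ 11^2 dx = 121·2π.
So (1/(2π)) ∫_{-π}^{π} (x + 11)^2 dx = 1π^2/3 + 121 = π^2/3 + 121.
Parseval ⇒ Σ |c_n|^2 = π^2/3 + 121.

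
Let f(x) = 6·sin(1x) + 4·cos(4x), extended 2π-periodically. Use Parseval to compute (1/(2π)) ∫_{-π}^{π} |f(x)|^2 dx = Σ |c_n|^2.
Σ |c_n|^2 = 26

Expand |f|^2 and use orthogonality of {sin(nx), cos(mx)} on [-π, π]:
  ∫_{-π}^{π} sin(nx)^2 dx = π, ∫ cos(mx)^2 dx = π, and cross terms integrate to 0.
So ∫_{-π}^{π} f(x)^2 dx = 6^2 · π + 4^2 · π = (36 + 16)π.
Divide by 2π: (36 + 16)/2 = 26.
By Parseval, this equals Σ |c_n|^2.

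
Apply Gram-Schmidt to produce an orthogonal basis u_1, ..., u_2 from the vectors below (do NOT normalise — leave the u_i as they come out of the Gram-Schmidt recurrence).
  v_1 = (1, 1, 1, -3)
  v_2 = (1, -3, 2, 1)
Orthogonal basis:
  u_1 = (1, 1, 1, -3)
  u_2 = (5/4, -11/4, 9/4, 1/4)

Apply the Gram-Schmidt recurrence
  u_1 = v_1
  u_i = v_i − Σ_{j<i} ((v_i · u_j) / (u_j · u_j)) · u_j.

Step by step this gives:
  u_1 = (1, 1, 1, -3)
  u_2 = (5/4, -11/4, 9/4, 1/4)

Orthogonality check:
  u_2 · u_1 = 0 (should be 0)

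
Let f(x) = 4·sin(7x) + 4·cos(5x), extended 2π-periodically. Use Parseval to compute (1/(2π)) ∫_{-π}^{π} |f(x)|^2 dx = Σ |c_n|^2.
Σ |c_n|^2 = 16

Expand |f|^2 and use orthogonality of {sin(nx), cos(mx)} on [-π, π]:
  ∫_{-π}^{π} sin(nx)^2 dx = π, ∫ cos(mx)^2 dx = π, and cross terms integrate to 0.
So ∫_{-π}^{π} f(x)^2 dx = 4^2 · π + 4^2 · π = (16 + 16)π.
Divide by 2π: (16 + 16)/2 = 16.
By Parseval, this equals Σ |c_n|^2.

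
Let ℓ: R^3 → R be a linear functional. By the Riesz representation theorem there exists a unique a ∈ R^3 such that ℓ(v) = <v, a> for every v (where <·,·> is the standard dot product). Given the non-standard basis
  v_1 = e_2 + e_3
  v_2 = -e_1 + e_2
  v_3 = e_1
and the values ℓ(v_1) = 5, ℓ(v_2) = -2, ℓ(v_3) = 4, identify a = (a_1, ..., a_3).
a = (4, 2, 3)

Write a = (a_1, ..., a_3) in the standard basis. For each basis vector v_i, ℓ(v_i) = <v_i, a> is a linear equation in the a_j's. Collect the n equations into a matrix system V a = ℓ, where row i of V is v_i (expressed in the standard basis). Since V is invertible (lower-triangular with 1s on the diagonal, up to permutation), solve by back-substitution:
  V =
[[0, 1, 1],
 [-1, 1, 0],
 [1, 0, 0]]
  V a = (5, -2, 4)
Solving gives a = (4, 2, 3).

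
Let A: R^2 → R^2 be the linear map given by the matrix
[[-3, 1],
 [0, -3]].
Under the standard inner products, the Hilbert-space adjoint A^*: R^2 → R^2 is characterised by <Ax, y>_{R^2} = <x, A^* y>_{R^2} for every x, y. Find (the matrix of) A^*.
A^* = A^T =
[[-3, 0],
 [1, -3]]

For real matrices with standard dot products, the defining identity <Ax, y> = <x, A^* y> gives (Ax)^T y = x^T (A^*) y, i.e. x^T A^T y = x^T (A^*) y. Since this holds for all x, y, we must have A^* = A^T. Therefore
A^* =
[[-3, 0],
 [1, -3]].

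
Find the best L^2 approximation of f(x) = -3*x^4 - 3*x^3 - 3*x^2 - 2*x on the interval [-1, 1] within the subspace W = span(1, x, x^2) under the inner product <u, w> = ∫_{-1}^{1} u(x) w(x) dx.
g(x) = -39*x^2/7 - 19*x/5 + 9/35

The best approximation g ∈ W is the orthogonal projection of f onto W. Writing g = a_0 + a_1 x + a_2 x^2, the coefficients solve the normal equations G · a = b where
  G_{ij} = <φ_i, φ_j> and b_i = <f, φ_i>, with φ_0 = 1, φ_1 = x, φ_2 = x^2.
G =
  [2, 0, 2/3]
  [0, 2/3, 0]
  [2/3, 0, 2/5],
b = (-16/5, -38/15, -72/35).
Solving gives a_0 = 9/35, a_1 = -19/5, a_2 = -39/7, so
  g(x) = -39*x^2/7 - 19*x/5 + 9/35.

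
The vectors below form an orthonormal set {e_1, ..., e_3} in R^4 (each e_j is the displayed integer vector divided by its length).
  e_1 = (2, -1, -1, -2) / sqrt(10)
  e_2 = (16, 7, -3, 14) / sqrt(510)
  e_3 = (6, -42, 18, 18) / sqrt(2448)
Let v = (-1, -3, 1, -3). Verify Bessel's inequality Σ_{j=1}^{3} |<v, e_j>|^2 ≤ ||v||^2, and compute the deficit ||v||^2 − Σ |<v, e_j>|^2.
Σ |<v, e_j>|^2 = 59/3; ||v||^2 = 20; deficit = 1/3

Write each e_j = u_j / sqrt(<u_j, u_j>) where u_j is the displayed integer vector. Then <v, e_j> = <v, u_j> / sqrt(<u_j, u_j>), so |<v, e_j>|^2 = <v, u_j>^2 / <u_j, u_j>.
Coefficients: <v, e_1> = 6/sqrt(10), <v, e_2> = -82/sqrt(510), <v, e_3> = 84/sqrt(2448).
Square and sum: Σ |<v, e_j>|^2 = 59/3.
Compute ||v||^2 = v·v = 20.
Deficit = 20 − 59/3 = 1/3 ≥ 0, confirming Bessel's inequality. (The deficit equals ||v − Σ <v,e_j> e_j||^2, the squared distance from v to span{e_j}.)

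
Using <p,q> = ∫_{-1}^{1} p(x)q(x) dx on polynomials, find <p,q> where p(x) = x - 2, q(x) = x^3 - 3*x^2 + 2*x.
<p,q> = 86/15

Expand the product: p(x)·q(x) = x^4 - 5*x^3 + 8*x^2 - 4*x.
∫_{-1}^{1} of each monomial x^k gives [2/(k+1) if k even, 0 if k odd]. Integrating term-by-term (or equivalently evaluating the antiderivative F(x) = x^5/5 - 5*x^4/4 + 8*x^3/3 - 2*x^2 at the endpoints):
  F(1) − F(−1) = -23/60 − (-367/60) = 86/15.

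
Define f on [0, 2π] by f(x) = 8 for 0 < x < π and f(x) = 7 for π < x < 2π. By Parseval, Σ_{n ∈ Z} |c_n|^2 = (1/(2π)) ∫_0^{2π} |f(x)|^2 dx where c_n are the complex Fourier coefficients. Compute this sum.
Σ |c_n|^2 = 113/2

Parseval equates the L^2 energy of f (normalised by 1/(2π)) with the ℓ^2 sum of its Fourier coefficients: (1/(2π)) ∫_0^{2π} |f|^2 = Σ |c_n|^2.
Compute the left side: (1/(2π)) [∫_0^π 8^2 dx + ∫_π^{2π} 7^2 dx] = (1/(2π)) · (64π + 49π) = (64 + 49)/2 = 113/2.
So Σ_{n ∈ Z} |c_n|^2 = 113/2.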